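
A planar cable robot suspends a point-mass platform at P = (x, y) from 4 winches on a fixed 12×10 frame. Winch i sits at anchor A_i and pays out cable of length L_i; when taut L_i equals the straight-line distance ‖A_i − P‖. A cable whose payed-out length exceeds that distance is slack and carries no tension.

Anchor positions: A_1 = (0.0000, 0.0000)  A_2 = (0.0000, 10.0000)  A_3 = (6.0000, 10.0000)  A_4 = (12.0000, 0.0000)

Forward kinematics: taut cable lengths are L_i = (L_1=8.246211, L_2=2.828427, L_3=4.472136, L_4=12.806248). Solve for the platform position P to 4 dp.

circle eqns → linear via eq_j − eq_1; set k_j = A_j·A_j − L_j²
k_1 = 0.0000+0.0000−68.0000 = -68.0000
0.0000·x − 20.0000·y = k_1−k_2 = -160.0000
-12.0000·x − 20.0000·y = k_1−k_3 = -184.0000
-24.0000·x + 0.0000·y = k_1−k_4 = -48.0000
solve first two rows → x=2.0000, y=8.0000
check cable 4: ‖A_4−P‖² = 164.0000 ≈ L_4² = 164.0000 ✓

(2.0000, 8.0000)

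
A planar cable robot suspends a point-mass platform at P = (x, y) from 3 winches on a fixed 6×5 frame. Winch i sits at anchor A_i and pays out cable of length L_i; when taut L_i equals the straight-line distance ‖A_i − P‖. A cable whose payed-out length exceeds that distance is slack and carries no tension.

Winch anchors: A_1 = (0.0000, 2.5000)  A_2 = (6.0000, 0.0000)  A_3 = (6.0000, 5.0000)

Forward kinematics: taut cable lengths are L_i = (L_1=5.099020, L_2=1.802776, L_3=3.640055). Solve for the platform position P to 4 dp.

each cable: (A_i−P)·(A_i−P) = L_i²; let q_i = ‖A_i‖²−L_i²
q_1 = 0.0000+6.2500−26.0000 = -19.7500
row 1: -12.0000x + 5.0000y = -52.5000  (q_2=32.7500)
row 2: -12.0000x − 5.0000y = -67.5000  (q_3=47.7500)
Cramer on rows 1–2 → x = 5.0000, y = 1.5000

(5.0000, 1.5000)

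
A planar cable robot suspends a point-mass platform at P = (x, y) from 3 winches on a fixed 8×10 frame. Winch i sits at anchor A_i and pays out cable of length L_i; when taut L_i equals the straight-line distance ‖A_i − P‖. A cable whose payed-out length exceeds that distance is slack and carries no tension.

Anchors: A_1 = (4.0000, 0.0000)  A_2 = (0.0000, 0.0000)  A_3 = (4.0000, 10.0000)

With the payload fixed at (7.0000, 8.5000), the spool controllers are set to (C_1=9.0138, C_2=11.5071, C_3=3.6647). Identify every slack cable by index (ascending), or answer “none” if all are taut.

2, 3

i=1: geometric 9.0139 vs commanded 9.0138 ⇒ taut
i=2: geometric 11.0114 vs commanded 11.5071 ⇒ slack
i=3: geometric 3.3541 vs commanded 3.6647 ⇒ slack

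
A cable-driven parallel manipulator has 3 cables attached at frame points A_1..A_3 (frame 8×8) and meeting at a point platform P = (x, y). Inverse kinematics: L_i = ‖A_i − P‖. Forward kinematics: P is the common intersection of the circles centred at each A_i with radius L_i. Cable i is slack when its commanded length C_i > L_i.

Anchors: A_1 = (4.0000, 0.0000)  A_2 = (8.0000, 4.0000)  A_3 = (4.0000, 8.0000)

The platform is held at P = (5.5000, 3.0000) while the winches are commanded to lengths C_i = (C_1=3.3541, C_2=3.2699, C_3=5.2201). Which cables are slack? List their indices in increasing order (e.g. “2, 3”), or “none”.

cable 1: L_1 = ‖A_1−P‖ = 3.3541;  C_1 = 3.3541 → taut
cable 2: L_2 = ‖A_2−P‖ = 2.6926;  C_2 = 3.2699 → slack
cable 3: L_3 = ‖A_3−P‖ = 5.2202;  C_3 = 5.2201 → taut

2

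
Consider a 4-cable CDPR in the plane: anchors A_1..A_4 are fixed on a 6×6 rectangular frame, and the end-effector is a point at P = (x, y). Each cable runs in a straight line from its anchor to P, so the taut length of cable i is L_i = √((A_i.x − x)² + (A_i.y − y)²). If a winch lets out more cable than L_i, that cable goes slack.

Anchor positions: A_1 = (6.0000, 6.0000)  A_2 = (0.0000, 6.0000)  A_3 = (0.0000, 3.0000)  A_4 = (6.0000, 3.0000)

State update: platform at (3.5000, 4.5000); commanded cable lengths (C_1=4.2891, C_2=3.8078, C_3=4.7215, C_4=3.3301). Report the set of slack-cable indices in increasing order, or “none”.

cable 1: √((2.5000)²+(1.5000)²)=2.9155, C_1=4.2891: slack
cable 2: √((-3.5000)²+(1.5000)²)=3.8079, C_2=3.8078: taut
cable 3: √((-3.5000)²+(-1.5000)²)=3.8079, C_3=4.7215: slack
cable 4: √((2.5000)²+(-1.5000)²)=2.9155, C_4=3.3301: slack

1, 3, 4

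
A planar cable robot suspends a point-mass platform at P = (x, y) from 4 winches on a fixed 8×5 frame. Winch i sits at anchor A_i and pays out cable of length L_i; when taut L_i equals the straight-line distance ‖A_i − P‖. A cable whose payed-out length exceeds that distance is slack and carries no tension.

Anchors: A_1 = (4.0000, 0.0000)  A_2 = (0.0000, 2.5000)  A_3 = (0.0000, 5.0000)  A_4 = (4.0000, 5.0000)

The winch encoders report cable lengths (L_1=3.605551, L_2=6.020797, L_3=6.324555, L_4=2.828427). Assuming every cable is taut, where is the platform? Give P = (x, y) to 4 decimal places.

expand ‖A_i−P‖²=L_i² and subtract eq 1 (q_i ≔ ‖A_i‖²−L_i²)
q_1 = 16.0000+0.0000−13.0000 = 3.0000
eq1−eq2 → [8.0000  -5.0000]·P = 33.0000
eq1−eq3 → [8.0000  -10.0000]·P = 18.0000
eq1−eq4 → [0.0000  -10.0000]·P = -30.0000
2×2 solve → P = (6.0000, 3.0000)
check cable 4: ‖A_4−P‖² = 8.0000 ≈ L_4² = 8.0000 ✓

(6.0000, 3.0000)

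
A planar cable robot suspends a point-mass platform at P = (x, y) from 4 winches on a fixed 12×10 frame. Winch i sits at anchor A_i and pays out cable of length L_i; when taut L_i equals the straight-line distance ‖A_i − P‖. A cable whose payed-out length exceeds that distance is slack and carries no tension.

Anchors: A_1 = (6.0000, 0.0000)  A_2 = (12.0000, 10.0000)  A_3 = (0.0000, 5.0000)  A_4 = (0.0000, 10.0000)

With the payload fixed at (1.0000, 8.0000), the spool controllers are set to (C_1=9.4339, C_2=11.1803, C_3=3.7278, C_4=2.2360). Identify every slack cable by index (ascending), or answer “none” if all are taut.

3

cable 1: L_1 = ‖A_1−P‖ = 9.4340;  C_1 = 9.4339 → taut
cable 2: L_2 = ‖A_2−P‖ = 11.1803;  C_2 = 11.1803 → taut
cable 3: L_3 = ‖A_3−P‖ = 3.1623;  C_3 = 3.7278 → slack
cable 4: L_4 = ‖A_4−P‖ = 2.2361;  C_4 = 2.2360 → taut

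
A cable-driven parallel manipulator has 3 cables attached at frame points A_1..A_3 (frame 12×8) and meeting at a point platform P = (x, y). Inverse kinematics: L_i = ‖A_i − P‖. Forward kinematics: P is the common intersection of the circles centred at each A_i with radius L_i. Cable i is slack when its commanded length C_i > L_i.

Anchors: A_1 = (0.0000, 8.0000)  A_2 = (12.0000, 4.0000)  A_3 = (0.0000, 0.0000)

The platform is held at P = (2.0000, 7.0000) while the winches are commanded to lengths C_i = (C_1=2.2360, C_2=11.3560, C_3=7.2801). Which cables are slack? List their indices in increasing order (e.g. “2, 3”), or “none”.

2

i=1: geometric 2.2361 vs commanded 2.2360 ⇒ taut
i=2: geometric 10.4403 vs commanded 11.3560 ⇒ slack
i=3: geometric 7.2801 vs commanded 7.2801 ⇒ taut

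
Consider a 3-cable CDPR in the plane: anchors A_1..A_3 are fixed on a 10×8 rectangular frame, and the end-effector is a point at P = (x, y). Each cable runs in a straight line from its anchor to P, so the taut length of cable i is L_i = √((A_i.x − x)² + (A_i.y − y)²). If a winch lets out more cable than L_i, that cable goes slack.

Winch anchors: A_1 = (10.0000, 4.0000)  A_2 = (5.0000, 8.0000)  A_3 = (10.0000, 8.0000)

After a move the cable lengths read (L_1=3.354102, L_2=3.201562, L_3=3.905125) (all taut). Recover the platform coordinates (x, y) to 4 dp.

(7.0000, 5.5000)

expand ‖A_i−P‖²=L_i² and subtract eq 1 (k_i ≔ ‖A_i‖²−L_i²)
k_1 = 100.0000+16.0000−11.2500 = 104.7500
eq1−eq2 → [10.0000  -8.0000]·P = 26.0000
eq1−eq3 → [0.0000  -8.0000]·P = -44.0000
2×2 solve → P = (7.0000, 5.5000)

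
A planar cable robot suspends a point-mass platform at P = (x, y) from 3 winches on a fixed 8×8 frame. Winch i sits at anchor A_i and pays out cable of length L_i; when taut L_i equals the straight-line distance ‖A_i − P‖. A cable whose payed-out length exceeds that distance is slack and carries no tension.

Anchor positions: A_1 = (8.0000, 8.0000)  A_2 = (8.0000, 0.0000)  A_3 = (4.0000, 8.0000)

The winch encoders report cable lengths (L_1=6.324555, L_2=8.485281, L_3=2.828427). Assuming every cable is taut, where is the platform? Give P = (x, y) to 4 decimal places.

each cable: (A_i−P)·(A_i−P) = L_i²; let k_i = ‖A_i‖²−L_i²
k_1 = 64.0000+64.0000−40.0000 = 88.0000
row 1: 0.0000x + 16.0000y = 96.0000  (k_2=-8.0000)
row 2: 8.0000x + 0.0000y = 16.0000  (k_3=72.0000)
Cramer on rows 1–2 → x = 2.0000, y = 6.0000

(2.0000, 6.0000)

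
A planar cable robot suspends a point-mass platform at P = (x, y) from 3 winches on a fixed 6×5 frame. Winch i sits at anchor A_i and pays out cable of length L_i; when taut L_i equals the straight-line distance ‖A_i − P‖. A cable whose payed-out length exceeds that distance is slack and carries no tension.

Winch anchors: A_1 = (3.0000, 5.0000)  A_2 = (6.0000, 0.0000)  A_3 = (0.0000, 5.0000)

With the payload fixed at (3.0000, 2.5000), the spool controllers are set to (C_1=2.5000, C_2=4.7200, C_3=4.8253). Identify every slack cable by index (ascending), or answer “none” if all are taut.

cable 1: L_1 = ‖A_1−P‖ = 2.5000;  C_1 = 2.5000 → taut
cable 2: L_2 = ‖A_2−P‖ = 3.9051;  C_2 = 4.7200 → slack
cable 3: L_3 = ‖A_3−P‖ = 3.9051;  C_3 = 4.8253 → slack

2, 3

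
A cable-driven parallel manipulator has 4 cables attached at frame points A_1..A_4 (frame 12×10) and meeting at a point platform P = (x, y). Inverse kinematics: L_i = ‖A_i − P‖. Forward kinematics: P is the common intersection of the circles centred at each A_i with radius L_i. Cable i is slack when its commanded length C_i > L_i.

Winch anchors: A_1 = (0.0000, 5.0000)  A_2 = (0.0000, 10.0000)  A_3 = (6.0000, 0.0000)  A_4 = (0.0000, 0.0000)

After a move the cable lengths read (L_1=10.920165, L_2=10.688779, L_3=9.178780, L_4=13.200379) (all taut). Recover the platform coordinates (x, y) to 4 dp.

each cable: (A_i−P)·(A_i−P) = L_i²; let c_i = ‖A_i‖²−L_i²
c_1 = 0.0000+25.0000−119.2500 = -94.2500
row 1: 0.0000x − 10.0000y = -80.0000  (c_2=-14.2500)
row 2: -12.0000x + 10.0000y = -46.0000  (c_3=-48.2500)
row 3: 0.0000x + 10.0000y = 80.0000  (c_4=-174.2500)
Cramer on rows 1–2 → x = 10.5000, y = 8.0000
check cable 4: ‖A_4−P‖² = 174.2500 ≈ L_4² = 174.2500 ✓

(10.5000, 8.0000)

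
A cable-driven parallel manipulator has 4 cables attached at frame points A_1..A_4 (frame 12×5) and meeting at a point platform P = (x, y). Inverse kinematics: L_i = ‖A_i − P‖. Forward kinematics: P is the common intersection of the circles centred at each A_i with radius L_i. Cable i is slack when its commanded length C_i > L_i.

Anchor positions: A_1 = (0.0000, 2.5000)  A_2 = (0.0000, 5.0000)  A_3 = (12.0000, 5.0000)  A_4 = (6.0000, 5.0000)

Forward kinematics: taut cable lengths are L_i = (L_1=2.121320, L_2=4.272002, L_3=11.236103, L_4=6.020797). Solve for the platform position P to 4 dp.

(1.5000, 1.0000)

expand ‖A_i−P‖²=L_i² and subtract eq 1 (k_i ≔ ‖A_i‖²−L_i²)
k_1 = 0.0000+6.2500−4.5000 = 1.7500
eq1−eq2 → [0.0000  -5.0000]·P = -5.0000
eq1−eq3 → [-24.0000  -5.0000]·P = -41.0000
eq1−eq4 → [-12.0000  -5.0000]·P = -23.0000
2×2 solve → P = (1.5000, 1.0000)
check cable 4: ‖A_4−P‖² = 36.2500 ≈ L_4² = 36.2500 ✓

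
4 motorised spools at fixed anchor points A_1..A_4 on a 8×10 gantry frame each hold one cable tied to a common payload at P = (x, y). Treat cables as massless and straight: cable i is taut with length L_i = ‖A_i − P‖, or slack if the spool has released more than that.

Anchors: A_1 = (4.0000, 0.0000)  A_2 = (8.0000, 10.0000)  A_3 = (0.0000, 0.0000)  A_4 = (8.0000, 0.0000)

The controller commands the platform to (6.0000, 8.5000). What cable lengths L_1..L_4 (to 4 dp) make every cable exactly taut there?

L_1: Δ = A_1−P = (-2.0000, -8.5000) → ‖Δ‖ = √76.2500 = 8.7321
L_2: Δ = A_2−P = (2.0000, 1.5000) → ‖Δ‖ = √6.2500 = 2.5000
L_3: Δ = A_3−P = (-6.0000, -8.5000) → ‖Δ‖ = √108.2500 = 10.4043
L_4: Δ = A_4−P = (2.0000, -8.5000) → ‖Δ‖ = √76.2500 = 8.7321

(8.7321, 2.5000, 10.4043, 8.7321)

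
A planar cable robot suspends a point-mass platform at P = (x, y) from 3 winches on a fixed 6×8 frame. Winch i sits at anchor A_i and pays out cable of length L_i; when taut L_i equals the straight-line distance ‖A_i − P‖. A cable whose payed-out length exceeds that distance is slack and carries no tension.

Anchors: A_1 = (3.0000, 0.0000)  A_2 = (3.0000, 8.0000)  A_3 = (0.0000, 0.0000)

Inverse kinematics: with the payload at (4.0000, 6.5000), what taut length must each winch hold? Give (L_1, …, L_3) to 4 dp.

L_1 = √((3.0000−4.0000)² + (0.0000−6.5000)²) = 6.5765
L_2 = √((3.0000−4.0000)² + (8.0000−6.5000)²) = 1.8028
L_3 = √((0.0000−4.0000)² + (0.0000−6.5000)²) = 7.6322

(6.5765, 1.8028, 7.6322)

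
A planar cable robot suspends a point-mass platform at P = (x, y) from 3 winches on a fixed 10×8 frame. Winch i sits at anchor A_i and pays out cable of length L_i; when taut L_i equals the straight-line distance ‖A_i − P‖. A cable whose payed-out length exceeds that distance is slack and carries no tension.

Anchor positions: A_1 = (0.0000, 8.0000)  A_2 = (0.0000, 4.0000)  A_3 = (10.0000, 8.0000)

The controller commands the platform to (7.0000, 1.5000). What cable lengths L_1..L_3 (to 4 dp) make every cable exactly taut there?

cable 1: Δx=-7.0000, Δy=6.5000; L_1 = √(Δx²+Δy²) = 9.5525
cable 2: Δx=-7.0000, Δy=2.5000; L_2 = √(Δx²+Δy²) = 7.4330
cable 3: Δx=3.0000, Δy=6.5000; L_3 = √(Δx²+Δy²) = 7.1589

(9.5525, 7.4330, 7.1589)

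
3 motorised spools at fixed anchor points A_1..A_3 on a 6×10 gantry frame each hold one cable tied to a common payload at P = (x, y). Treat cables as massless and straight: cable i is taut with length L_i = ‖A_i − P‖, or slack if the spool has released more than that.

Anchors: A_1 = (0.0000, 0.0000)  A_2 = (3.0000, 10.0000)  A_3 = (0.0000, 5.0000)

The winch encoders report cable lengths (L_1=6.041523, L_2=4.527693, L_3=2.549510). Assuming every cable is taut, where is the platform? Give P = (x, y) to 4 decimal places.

(2.5000, 5.5000)

expand ‖A_i−P‖²=L_i² and subtract eq 1 (c_i ≔ ‖A_i‖²−L_i²)
c_1 = 0.0000+0.0000−36.5000 = -36.5000
eq1−eq2 → [-6.0000  -20.0000]·P = -125.0000
eq1−eq3 → [0.0000  -10.0000]·P = -55.0000
2×2 solve → P = (2.5000, 5.5000)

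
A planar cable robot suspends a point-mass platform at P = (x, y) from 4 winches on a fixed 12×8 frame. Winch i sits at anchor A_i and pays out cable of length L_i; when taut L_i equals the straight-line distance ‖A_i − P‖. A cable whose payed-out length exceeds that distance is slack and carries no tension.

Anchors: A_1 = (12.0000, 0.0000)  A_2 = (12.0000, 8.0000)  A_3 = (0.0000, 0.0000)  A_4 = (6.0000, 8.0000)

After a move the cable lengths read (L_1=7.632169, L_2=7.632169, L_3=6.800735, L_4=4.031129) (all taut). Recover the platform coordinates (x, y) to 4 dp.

each cable: (A_i−P)·(A_i−P) = L_i²; let c_i = ‖A_i‖²−L_i²
c_1 = 144.0000+0.0000−58.2500 = 85.7500
row 1: 0.0000x − 16.0000y = -64.0000  (c_2=149.7500)
row 2: 24.0000x + 0.0000y = 132.0000  (c_3=-46.2500)
row 3: 12.0000x − 16.0000y = 2.0000  (c_4=83.7500)
Cramer on rows 1–2 → x = 5.5000, y = 4.0000
check cable 4: ‖A_4−P‖² = 16.2500 ≈ L_4² = 16.2500 ✓

(5.5000, 4.0000)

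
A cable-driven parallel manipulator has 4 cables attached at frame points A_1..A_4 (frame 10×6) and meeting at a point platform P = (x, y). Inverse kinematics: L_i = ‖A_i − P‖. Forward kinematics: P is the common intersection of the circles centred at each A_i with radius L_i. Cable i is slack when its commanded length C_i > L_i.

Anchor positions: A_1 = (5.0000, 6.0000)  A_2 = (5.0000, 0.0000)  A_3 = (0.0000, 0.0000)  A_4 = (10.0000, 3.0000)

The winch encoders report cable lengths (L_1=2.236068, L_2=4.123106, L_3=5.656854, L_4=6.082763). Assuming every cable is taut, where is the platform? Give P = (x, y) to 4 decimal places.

circle eqns → linear via eq_j − eq_1; set c_j = A_j·A_j − L_j²
c_1 = 25.0000+36.0000−5.0000 = 56.0000
0.0000·x + 12.0000·y = c_1−c_2 = 48.0000
10.0000·x + 12.0000·y = c_1−c_3 = 88.0000
-10.0000·x + 6.0000·y = c_1−c_4 = -16.0000
solve first two rows → x=4.0000, y=4.0000
check cable 4: ‖A_4−P‖² = 37.0000 ≈ L_4² = 37.0000 ✓

(4.0000, 4.0000)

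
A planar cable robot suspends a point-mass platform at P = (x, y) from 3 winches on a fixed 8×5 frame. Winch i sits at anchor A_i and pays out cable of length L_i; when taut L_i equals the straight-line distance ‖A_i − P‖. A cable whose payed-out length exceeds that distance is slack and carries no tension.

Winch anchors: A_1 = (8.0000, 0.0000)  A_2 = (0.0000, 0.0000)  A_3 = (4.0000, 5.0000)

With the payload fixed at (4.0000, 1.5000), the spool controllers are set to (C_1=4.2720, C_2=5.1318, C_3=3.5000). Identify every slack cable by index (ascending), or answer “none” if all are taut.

i=1: geometric 4.2720 vs commanded 4.2720 ⇒ taut
i=2: geometric 4.2720 vs commanded 5.1318 ⇒ slack
i=3: geometric 3.5000 vs commanded 3.5000 ⇒ taut

2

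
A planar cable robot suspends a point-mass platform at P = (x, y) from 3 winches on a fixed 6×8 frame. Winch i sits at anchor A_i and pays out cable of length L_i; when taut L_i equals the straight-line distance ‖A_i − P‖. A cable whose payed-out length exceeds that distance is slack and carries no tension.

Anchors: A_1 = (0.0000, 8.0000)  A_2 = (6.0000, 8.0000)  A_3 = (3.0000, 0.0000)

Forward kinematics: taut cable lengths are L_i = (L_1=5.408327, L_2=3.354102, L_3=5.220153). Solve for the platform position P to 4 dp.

expand ‖A_i−P‖²=L_i² and subtract eq 1 (q_i ≔ ‖A_i‖²−L_i²)
q_1 = 0.0000+64.0000−29.2500 = 34.7500
eq1−eq2 → [-12.0000  0.0000]·P = -54.0000
eq1−eq3 → [-6.0000  16.0000]·P = 53.0000
2×2 solve → P = (4.5000, 5.0000)

(4.5000, 5.0000)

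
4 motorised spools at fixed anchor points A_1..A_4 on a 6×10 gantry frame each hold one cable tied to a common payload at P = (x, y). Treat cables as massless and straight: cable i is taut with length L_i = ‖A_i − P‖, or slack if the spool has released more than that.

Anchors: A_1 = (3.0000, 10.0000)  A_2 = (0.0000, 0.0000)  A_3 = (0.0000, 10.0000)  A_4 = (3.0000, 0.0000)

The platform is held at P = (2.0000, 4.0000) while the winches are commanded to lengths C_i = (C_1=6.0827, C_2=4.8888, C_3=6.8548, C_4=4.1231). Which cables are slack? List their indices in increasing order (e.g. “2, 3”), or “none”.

cable 1: L_1 = ‖A_1−P‖ = 6.0828;  C_1 = 6.0827 → taut
cable 2: L_2 = ‖A_2−P‖ = 4.4721;  C_2 = 4.8888 → slack
cable 3: L_3 = ‖A_3−P‖ = 6.3246;  C_3 = 6.8548 → slack
cable 4: L_4 = ‖A_4−P‖ = 4.1231;  C_4 = 4.1231 → taut

2, 3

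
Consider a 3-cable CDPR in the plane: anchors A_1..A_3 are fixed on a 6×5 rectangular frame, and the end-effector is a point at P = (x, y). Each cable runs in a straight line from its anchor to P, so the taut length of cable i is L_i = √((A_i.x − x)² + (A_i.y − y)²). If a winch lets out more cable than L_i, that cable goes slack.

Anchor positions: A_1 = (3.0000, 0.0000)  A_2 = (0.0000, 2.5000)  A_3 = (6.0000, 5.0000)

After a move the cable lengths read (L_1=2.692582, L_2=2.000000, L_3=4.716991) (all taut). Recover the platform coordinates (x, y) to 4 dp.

each cable: (A_i−P)·(A_i−P) = L_i²; let k_i = ‖A_i‖²−L_i²
k_1 = 9.0000+0.0000−7.2500 = 1.7500
row 1: 6.0000x − 5.0000y = -0.5000  (k_2=2.2500)
row 2: -6.0000x − 10.0000y = -37.0000  (k_3=38.7500)
Cramer on rows 1–2 → x = 2.0000, y = 2.5000

(2.0000, 2.5000)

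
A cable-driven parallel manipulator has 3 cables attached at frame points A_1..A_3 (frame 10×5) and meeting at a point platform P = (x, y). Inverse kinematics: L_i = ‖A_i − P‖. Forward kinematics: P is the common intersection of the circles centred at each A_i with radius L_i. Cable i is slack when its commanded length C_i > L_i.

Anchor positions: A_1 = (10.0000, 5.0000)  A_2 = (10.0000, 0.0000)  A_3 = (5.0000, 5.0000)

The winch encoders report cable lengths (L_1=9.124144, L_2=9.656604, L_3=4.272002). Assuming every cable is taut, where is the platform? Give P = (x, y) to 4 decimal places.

expand ‖A_i−P‖²=L_i² and subtract eq 1 (k_i ≔ ‖A_i‖²−L_i²)
k_1 = 100.0000+25.0000−83.2500 = 41.7500
eq1−eq2 → [0.0000  10.0000]·P = 35.0000
eq1−eq3 → [10.0000  0.0000]·P = 10.0000
2×2 solve → P = (1.0000, 3.5000)

(1.0000, 3.5000)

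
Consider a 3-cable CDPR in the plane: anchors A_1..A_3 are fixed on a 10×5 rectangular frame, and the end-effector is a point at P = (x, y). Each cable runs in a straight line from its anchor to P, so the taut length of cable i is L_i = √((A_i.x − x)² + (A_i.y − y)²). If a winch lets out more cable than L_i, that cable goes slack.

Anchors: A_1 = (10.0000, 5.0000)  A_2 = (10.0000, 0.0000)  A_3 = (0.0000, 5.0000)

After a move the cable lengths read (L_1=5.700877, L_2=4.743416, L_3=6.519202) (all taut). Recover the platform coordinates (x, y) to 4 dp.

(5.5000, 1.5000)

circle eqns → linear via eq_j − eq_1; set c_j = A_j·A_j − L_j²
c_1 = 100.0000+25.0000−32.5000 = 92.5000
0.0000·x + 10.0000·y = c_1−c_2 = 15.0000
20.0000·x + 0.0000·y = c_1−c_3 = 110.0000
solve first two rows → x=5.5000, y=1.5000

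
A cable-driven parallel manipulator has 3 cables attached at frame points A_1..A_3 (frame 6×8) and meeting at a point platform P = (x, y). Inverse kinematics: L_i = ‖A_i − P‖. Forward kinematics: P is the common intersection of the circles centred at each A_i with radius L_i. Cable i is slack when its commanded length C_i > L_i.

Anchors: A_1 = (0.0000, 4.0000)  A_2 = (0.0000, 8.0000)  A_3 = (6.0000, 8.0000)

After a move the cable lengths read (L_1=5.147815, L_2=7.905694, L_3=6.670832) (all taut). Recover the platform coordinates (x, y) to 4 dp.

(4.5000, 1.5000)

each cable: (A_i−P)·(A_i−P) = L_i²; let c_i = ‖A_i‖²−L_i²
c_1 = 0.0000+16.0000−26.5000 = -10.5000
row 1: 0.0000x − 8.0000y = -12.0000  (c_2=1.5000)
row 2: -12.0000x − 8.0000y = -66.0000  (c_3=55.5000)
Cramer on rows 1–2 → x = 4.5000, y = 1.5000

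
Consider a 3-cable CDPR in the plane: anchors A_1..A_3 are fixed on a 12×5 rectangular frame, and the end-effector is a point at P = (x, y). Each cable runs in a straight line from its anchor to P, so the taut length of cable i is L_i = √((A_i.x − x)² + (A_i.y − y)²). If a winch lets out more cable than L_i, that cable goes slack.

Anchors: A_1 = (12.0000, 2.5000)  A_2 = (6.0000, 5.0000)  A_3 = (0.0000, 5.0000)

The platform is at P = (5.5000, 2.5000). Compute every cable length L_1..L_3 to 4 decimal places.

L_1 = √((12.0000−5.5000)² + (2.5000−2.5000)²) = 6.5000
L_2 = √((6.0000−5.5000)² + (5.0000−2.5000)²) = 2.5495
L_3 = √((0.0000−5.5000)² + (5.0000−2.5000)²) = 6.0415

(6.5000, 2.5495, 6.0415)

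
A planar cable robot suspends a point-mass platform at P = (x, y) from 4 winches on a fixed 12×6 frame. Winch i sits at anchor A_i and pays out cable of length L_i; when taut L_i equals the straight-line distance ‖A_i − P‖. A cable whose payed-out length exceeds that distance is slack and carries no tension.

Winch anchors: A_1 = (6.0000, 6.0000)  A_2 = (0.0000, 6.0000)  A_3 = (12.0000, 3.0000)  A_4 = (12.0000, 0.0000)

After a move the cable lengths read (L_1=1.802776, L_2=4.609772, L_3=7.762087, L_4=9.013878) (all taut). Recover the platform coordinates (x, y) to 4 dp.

circle eqns → linear via eq_j − eq_1; set c_j = A_j·A_j − L_j²
c_1 = 36.0000+36.0000−3.2500 = 68.7500
12.0000·x + 0.0000·y = c_1−c_2 = 54.0000
-12.0000·x + 6.0000·y = c_1−c_3 = -24.0000
-12.0000·x + 12.0000·y = c_1−c_4 = 6.0000
solve first two rows → x=4.5000, y=5.0000
check cable 4: ‖A_4−P‖² = 81.2500 ≈ L_4² = 81.2500 ✓

(4.5000, 5.0000)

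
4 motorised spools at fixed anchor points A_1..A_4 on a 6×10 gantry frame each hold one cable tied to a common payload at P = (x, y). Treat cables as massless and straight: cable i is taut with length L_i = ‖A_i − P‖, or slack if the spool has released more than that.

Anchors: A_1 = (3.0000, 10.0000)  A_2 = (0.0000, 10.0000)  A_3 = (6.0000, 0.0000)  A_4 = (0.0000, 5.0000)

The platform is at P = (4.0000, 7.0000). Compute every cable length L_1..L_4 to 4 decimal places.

(3.1623, 5.0000, 7.2801, 4.4721)

cable 1: Δx=-1.0000, Δy=3.0000; L_1 = √(Δx²+Δy²) = 3.1623
cable 2: Δx=-4.0000, Δy=3.0000; L_2 = √(Δx²+Δy²) = 5.0000
cable 3: Δx=2.0000, Δy=-7.0000; L_3 = √(Δx²+Δy²) = 7.2801
cable 4: Δx=-4.0000, Δy=-2.0000; L_4 = √(Δx²+Δy²) = 4.4721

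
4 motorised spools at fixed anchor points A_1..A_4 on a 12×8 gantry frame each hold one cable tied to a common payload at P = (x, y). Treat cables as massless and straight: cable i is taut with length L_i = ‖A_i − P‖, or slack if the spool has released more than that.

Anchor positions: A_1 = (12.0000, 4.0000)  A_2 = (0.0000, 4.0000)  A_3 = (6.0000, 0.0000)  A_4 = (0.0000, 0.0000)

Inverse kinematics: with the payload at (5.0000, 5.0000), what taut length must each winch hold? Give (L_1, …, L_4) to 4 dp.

(7.0711, 5.0990, 5.0990, 7.0711)

L_1 = √((12.0000−5.0000)² + (4.0000−5.0000)²) = 7.0711
L_2 = √((0.0000−5.0000)² + (4.0000−5.0000)²) = 5.0990
L_3 = √((6.0000−5.0000)² + (0.0000−5.0000)²) = 5.0990
L_4 = √((0.0000−5.0000)² + (0.0000−5.0000)²) = 7.0711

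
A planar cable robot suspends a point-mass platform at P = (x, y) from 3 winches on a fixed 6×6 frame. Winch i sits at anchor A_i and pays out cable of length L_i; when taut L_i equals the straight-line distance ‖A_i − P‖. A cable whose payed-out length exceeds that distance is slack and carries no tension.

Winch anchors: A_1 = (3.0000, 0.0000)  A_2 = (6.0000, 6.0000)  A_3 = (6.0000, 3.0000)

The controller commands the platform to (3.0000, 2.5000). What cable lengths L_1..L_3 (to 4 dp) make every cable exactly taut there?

(2.5000, 4.6098, 3.0414)

cable 1: Δx=0.0000, Δy=-2.5000; L_1 = √(Δx²+Δy²) = 2.5000
cable 2: Δx=3.0000, Δy=3.5000; L_2 = √(Δx²+Δy²) = 4.6098
cable 3: Δx=3.0000, Δy=0.5000; L_3 = √(Δx²+Δy²) = 3.0414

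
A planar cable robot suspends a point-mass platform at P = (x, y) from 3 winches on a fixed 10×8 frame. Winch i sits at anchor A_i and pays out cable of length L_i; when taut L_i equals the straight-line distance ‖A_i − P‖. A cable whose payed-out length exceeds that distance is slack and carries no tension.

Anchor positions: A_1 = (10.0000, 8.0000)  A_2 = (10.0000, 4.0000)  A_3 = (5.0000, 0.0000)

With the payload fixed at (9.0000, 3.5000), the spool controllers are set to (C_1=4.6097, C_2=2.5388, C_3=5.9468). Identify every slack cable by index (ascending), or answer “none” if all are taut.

i=1: geometric 4.6098 vs commanded 4.6097 ⇒ taut
i=2: geometric 1.1180 vs commanded 2.5388 ⇒ slack
i=3: geometric 5.3151 vs commanded 5.9468 ⇒ slack

2, 3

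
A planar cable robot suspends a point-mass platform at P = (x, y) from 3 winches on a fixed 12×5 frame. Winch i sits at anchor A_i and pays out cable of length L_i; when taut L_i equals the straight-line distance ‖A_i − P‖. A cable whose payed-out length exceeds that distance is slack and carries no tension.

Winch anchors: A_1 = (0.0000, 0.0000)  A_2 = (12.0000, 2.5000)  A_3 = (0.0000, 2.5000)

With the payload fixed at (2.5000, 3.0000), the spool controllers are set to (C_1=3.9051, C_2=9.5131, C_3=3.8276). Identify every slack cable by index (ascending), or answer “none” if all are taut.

cable 1: √((-2.5000)²+(-3.0000)²)=3.9051, C_1=3.9051: taut
cable 2: √((9.5000)²+(-0.5000)²)=9.5131, C_2=9.5131: taut
cable 3: √((-2.5000)²+(-0.5000)²)=2.5495, C_3=3.8276: slack

3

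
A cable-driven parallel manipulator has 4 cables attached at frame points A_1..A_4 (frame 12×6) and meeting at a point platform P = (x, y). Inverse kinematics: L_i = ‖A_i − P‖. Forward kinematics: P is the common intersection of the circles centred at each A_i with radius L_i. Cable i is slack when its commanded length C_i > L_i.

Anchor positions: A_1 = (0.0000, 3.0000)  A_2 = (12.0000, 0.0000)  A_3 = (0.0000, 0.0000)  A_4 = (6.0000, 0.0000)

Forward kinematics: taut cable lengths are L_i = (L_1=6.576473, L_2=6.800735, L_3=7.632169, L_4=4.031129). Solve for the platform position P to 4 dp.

(6.5000, 4.0000)

expand ‖A_i−P‖²=L_i² and subtract eq 1 (q_i ≔ ‖A_i‖²−L_i²)
q_1 = 0.0000+9.0000−43.2500 = -34.2500
eq1−eq2 → [-24.0000  6.0000]·P = -132.0000
eq1−eq3 → [0.0000  6.0000]·P = 24.0000
eq1−eq4 → [-12.0000  6.0000]·P = -54.0000
2×2 solve → P = (6.5000, 4.0000)
check cable 4: ‖A_4−P‖² = 16.2500 ≈ L_4² = 16.2500 ✓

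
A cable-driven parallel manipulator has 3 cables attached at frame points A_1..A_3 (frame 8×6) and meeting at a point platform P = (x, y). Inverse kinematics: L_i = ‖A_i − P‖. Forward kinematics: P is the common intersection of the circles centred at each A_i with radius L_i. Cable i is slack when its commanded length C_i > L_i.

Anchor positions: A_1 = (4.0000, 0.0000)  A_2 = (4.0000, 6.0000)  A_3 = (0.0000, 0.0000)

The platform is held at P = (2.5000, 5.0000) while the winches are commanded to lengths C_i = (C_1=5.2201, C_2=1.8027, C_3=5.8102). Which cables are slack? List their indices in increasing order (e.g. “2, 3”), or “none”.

cable 1: √((1.5000)²+(-5.0000)²)=5.2202, C_1=5.2201: taut
cable 2: √((1.5000)²+(1.0000)²)=1.8028, C_2=1.8027: taut
cable 3: √((-2.5000)²+(-5.0000)²)=5.5902, C_3=5.8102: slack

3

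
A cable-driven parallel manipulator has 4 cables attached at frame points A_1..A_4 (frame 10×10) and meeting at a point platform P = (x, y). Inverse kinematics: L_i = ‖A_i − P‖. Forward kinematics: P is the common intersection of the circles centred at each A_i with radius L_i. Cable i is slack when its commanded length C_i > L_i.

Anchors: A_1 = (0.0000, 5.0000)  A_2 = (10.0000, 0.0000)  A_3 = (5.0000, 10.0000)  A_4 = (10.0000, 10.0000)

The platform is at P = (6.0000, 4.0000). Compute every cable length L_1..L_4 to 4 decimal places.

cable 1: Δx=-6.0000, Δy=1.0000; L_1 = √(Δx²+Δy²) = 6.0828
cable 2: Δx=4.0000, Δy=-4.0000; L_2 = √(Δx²+Δy²) = 5.6569
cable 3: Δx=-1.0000, Δy=6.0000; L_3 = √(Δx²+Δy²) = 6.0828
cable 4: Δx=4.0000, Δy=6.0000; L_4 = √(Δx²+Δy²) = 7.2111

(6.0828, 5.6569, 6.0828, 7.2111)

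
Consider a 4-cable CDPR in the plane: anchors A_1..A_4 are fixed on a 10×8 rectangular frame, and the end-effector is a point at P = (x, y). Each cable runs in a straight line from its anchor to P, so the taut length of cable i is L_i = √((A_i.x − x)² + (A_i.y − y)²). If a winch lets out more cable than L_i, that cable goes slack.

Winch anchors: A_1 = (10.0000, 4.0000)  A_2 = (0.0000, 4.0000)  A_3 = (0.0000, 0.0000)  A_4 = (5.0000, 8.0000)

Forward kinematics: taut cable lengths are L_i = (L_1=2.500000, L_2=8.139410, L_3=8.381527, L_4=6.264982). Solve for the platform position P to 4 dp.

(8.0000, 2.5000)

each cable: (A_i−P)·(A_i−P) = L_i²; let q_i = ‖A_i‖²−L_i²
q_1 = 100.0000+16.0000−6.2500 = 109.7500
row 1: 20.0000x + 0.0000y = 160.0000  (q_2=-50.2500)
row 2: 20.0000x + 8.0000y = 180.0000  (q_3=-70.2500)
row 3: 10.0000x − 8.0000y = 60.0000  (q_4=49.7500)
Cramer on rows 1–2 → x = 8.0000, y = 2.5000
check cable 4: ‖A_4−P‖² = 39.2500 ≈ L_4² = 39.2500 ✓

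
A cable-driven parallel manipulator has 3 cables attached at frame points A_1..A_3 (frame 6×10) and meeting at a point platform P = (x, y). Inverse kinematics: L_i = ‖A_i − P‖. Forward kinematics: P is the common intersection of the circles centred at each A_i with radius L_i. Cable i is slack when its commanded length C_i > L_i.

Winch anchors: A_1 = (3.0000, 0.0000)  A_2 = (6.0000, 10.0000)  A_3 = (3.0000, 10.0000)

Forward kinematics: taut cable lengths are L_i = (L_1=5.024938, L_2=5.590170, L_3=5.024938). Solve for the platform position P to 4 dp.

(3.5000, 5.0000)

circle eqns → linear via eq_j − eq_1; set q_j = A_j·A_j − L_j²
q_1 = 9.0000+0.0000−25.2500 = -16.2500
-6.0000·x − 20.0000·y = q_1−q_2 = -121.0000
0.0000·x − 20.0000·y = q_1−q_3 = -100.0000
solve first two rows → x=3.5000, y=5.0000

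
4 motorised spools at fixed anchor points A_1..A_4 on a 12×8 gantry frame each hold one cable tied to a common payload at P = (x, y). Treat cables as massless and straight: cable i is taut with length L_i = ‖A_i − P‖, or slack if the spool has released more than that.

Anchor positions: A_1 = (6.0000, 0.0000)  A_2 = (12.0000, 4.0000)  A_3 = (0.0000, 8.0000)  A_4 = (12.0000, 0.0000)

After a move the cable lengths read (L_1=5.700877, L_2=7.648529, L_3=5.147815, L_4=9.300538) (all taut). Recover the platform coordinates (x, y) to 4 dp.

circle eqns → linear via eq_j − eq_1; set q_j = A_j·A_j − L_j²
q_1 = 36.0000+0.0000−32.5000 = 3.5000
-12.0000·x − 8.0000·y = q_1−q_2 = -98.0000
12.0000·x − 16.0000·y = q_1−q_3 = -34.0000
-12.0000·x + 0.0000·y = q_1−q_4 = -54.0000
solve first two rows → x=4.5000, y=5.5000
check cable 4: ‖A_4−P‖² = 86.5000 ≈ L_4² = 86.5000 ✓

(4.5000, 5.5000)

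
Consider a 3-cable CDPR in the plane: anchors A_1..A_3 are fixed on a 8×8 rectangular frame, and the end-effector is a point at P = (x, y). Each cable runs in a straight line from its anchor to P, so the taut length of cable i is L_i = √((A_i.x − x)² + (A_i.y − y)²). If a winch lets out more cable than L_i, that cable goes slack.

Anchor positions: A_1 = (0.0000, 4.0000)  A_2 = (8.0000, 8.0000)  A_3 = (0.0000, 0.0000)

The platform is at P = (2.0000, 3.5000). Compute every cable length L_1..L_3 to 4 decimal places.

(2.0616, 7.5000, 4.0311)

L_1: Δ = A_1−P = (-2.0000, 0.5000) → ‖Δ‖ = √4.2500 = 2.0616
L_2: Δ = A_2−P = (6.0000, 4.5000) → ‖Δ‖ = √56.2500 = 7.5000
L_3: Δ = A_3−P = (-2.0000, -3.5000) → ‖Δ‖ = √16.2500 = 4.0311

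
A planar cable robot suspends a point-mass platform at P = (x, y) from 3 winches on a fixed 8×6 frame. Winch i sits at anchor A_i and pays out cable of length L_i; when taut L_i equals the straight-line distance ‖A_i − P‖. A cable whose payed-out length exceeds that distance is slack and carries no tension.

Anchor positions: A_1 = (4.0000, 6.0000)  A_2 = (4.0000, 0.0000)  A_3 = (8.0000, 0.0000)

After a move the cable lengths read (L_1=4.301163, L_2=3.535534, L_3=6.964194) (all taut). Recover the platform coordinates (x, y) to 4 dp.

expand ‖A_i−P‖²=L_i² and subtract eq 1 (q_i ≔ ‖A_i‖²−L_i²)
q_1 = 16.0000+36.0000−18.5000 = 33.5000
eq1−eq2 → [0.0000  12.0000]·P = 30.0000
eq1−eq3 → [-8.0000  12.0000]·P = 18.0000
2×2 solve → P = (1.5000, 2.5000)

(1.5000, 2.5000)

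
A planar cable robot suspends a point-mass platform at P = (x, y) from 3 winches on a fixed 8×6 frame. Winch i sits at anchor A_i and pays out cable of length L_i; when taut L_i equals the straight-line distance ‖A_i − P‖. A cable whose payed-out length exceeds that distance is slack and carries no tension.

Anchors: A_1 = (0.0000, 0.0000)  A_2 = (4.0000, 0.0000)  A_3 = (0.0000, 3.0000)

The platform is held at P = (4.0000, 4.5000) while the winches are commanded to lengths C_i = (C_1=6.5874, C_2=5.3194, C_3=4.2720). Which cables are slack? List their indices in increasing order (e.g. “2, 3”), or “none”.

1, 2

cable 1: √((-4.0000)²+(-4.5000)²)=6.0208, C_1=6.5874: slack
cable 2: √((0.0000)²+(-4.5000)²)=4.5000, C_2=5.3194: slack
cable 3: √((-4.0000)²+(-1.5000)²)=4.2720, C_3=4.2720: taut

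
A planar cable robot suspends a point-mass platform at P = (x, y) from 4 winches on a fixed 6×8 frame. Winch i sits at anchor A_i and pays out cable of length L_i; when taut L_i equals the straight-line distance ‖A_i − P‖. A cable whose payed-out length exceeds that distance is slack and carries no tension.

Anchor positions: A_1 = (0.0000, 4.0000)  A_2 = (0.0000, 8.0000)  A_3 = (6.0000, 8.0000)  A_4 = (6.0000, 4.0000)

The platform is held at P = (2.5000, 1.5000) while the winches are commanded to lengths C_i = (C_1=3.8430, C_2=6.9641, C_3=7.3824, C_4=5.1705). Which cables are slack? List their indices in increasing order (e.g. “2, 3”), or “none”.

1, 4

cable 1: L_1 = ‖A_1−P‖ = 3.5355;  C_1 = 3.8430 → slack
cable 2: L_2 = ‖A_2−P‖ = 6.9642;  C_2 = 6.9641 → taut
cable 3: L_3 = ‖A_3−P‖ = 7.3824;  C_3 = 7.3824 → taut
cable 4: L_4 = ‖A_4−P‖ = 4.3012;  C_4 = 5.1705 → slack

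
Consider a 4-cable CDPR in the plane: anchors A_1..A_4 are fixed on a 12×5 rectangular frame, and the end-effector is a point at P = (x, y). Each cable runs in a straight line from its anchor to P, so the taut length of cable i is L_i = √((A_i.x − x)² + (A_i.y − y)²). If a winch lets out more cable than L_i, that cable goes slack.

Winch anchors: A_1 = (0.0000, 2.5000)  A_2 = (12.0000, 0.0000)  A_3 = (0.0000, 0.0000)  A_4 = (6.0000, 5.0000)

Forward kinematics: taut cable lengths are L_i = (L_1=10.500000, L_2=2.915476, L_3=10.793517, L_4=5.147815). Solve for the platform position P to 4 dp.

(10.5000, 2.5000)

expand ‖A_i−P‖²=L_i² and subtract eq 1 (q_i ≔ ‖A_i‖²−L_i²)
q_1 = 0.0000+6.2500−110.2500 = -104.0000
eq1−eq2 → [-24.0000  5.0000]·P = -239.5000
eq1−eq3 → [0.0000  5.0000]·P = 12.5000
eq1−eq4 → [-12.0000  -5.0000]·P = -138.5000
2×2 solve → P = (10.5000, 2.5000)
check cable 4: ‖A_4−P‖² = 26.5000 ≈ L_4² = 26.5000 ✓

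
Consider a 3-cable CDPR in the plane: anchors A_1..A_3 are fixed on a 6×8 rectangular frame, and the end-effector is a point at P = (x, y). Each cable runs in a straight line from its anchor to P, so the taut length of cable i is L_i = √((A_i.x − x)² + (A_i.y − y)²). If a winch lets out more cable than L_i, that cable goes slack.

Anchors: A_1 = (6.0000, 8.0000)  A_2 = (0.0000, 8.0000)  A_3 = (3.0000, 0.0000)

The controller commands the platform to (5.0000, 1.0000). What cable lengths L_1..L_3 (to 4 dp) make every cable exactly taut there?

L_1 = √((6.0000−5.0000)² + (8.0000−1.0000)²) = 7.0711
L_2 = √((0.0000−5.0000)² + (8.0000−1.0000)²) = 8.6023
L_3 = √((3.0000−5.0000)² + (0.0000−1.0000)²) = 2.2361

(7.0711, 8.6023, 2.2361)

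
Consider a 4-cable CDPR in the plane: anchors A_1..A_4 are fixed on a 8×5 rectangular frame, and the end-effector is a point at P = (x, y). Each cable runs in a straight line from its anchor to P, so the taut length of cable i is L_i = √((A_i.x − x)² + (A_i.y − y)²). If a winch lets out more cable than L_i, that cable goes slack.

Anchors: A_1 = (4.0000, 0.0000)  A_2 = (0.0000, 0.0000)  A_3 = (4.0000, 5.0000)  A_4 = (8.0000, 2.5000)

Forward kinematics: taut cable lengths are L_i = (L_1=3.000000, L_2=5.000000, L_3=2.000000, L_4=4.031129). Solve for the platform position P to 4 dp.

(4.0000, 3.0000)

each cable: (A_i−P)·(A_i−P) = L_i²; let k_i = ‖A_i‖²−L_i²
k_1 = 16.0000+0.0000−9.0000 = 7.0000
row 1: 8.0000x + 0.0000y = 32.0000  (k_2=-25.0000)
row 2: 0.0000x − 10.0000y = -30.0000  (k_3=37.0000)
row 3: -8.0000x − 5.0000y = -47.0000  (k_4=54.0000)
Cramer on rows 1–2 → x = 4.0000, y = 3.0000
check cable 4: ‖A_4−P‖² = 16.2500 ≈ L_4² = 16.2500 ✓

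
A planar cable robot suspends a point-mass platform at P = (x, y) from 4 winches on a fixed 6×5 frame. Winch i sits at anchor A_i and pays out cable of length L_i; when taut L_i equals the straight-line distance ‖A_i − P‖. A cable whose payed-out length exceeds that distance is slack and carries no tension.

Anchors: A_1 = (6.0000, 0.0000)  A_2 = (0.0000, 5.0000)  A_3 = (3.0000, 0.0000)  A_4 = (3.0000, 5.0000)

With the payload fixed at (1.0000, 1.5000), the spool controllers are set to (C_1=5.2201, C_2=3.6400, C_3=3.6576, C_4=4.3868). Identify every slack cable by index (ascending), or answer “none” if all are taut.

3, 4

i=1: geometric 5.2202 vs commanded 5.2201 ⇒ taut
i=2: geometric 3.6401 vs commanded 3.6400 ⇒ taut
i=3: geometric 2.5000 vs commanded 3.6576 ⇒ slack
i=4: geometric 4.0311 vs commanded 4.3868 ⇒ slack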